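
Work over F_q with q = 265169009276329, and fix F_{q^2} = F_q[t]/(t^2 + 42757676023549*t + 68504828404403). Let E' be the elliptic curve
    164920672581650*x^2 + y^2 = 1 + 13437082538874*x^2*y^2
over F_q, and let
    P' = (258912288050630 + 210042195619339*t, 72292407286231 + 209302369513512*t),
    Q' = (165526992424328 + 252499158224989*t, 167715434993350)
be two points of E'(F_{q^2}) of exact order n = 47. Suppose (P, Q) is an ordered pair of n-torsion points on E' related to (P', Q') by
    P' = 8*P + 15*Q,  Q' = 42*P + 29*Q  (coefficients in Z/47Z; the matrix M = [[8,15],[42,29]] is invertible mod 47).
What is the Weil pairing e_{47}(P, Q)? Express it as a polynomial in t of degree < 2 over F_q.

140870403676299 + 41974711776258*t

Since e_{47}(P,P)=e_{47}(Q,Q)=1 and e_{47}(Q,P)=e_{47}(P,Q)^{-1}, expanding e_{47}(8*P + 15*Q,42*P + 29*Q) leaves e(P,Q)^det(M).
det(M) mod 47 = 25; its inverse in (Z/47)^* is 32 (check: 25*32 mod 47 = 1).
Map (x,y)_Ed via u=(1+y)/(1-y), v=(1+y)/((1-y)x) to Montgomery A=78429429583817,B=205453253855104; then to (a',b')=(151443760169968,197175642903917).
Run Miller on y^2=x^3+151443760169968*x+197175642903917 over F_{265169009276329}: ladder 101111 (6 bits); e = f_P(D_Q)/f_Q(D_P).
The quotient is 198283275585619 + 229782268218125*t.
Finally e_{47}(P,Q) = 140870403676299 + 41974711776258*t.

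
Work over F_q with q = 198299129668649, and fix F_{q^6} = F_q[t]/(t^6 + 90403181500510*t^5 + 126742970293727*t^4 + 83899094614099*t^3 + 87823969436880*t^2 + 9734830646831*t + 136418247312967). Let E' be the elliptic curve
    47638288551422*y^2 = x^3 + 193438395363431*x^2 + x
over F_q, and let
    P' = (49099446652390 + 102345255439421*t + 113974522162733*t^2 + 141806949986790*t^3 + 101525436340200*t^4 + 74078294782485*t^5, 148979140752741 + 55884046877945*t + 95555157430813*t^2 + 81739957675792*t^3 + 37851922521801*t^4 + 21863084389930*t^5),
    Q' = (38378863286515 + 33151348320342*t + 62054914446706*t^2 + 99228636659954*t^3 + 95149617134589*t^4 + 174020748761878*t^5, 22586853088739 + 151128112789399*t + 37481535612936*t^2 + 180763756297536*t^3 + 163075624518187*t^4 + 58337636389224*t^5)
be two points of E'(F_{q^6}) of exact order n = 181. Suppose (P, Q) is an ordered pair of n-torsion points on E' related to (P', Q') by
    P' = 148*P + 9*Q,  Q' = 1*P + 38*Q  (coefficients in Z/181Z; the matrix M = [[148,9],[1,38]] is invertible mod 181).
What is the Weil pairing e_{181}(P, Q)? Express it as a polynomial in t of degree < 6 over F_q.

113060288019811 + 146624718174447*t + 165329446537101*t^2 + 92158123642211*t^3 + 176551016868162*t^4 + 92874621937695*t^5

e_{181}(aP+bQ,cP+dQ) = e_{181}(P,Q)^(ad-bc); with (a,b,c,d)=(148,9,1,38) this gives the det-181 law.
det M = 148*38 - 9*1 = 5615 = 4 (mod 181); 4^{-1} = 136 (mod 181).
Set x_W=69121006259029*u+69224497210178, y_W=69121006259029*v; then E': y_W^2=x_W^3+67679879675308*x_W.
Run Miller on y^2=x^3+67679879675308*x over F_{198299129668649}: ladder 10110101 (8 bits); e = f_P(D_Q)/f_Q(D_P).
f_P(D_Q)/f_Q(D_P) = 110901163839328 + 36759904741215*t + 162144823186653*t^2 + 40641982989565*t^3 + 51202113524067*t^4 + 68172645079345*t^5.
Finally e_{181}(P,Q) = 113060288019811 + 146624718174447*t + 165329446537101*t^2 + 92158123642211*t^3 + 176551016868162*t^4 + 92874621937695*t^5.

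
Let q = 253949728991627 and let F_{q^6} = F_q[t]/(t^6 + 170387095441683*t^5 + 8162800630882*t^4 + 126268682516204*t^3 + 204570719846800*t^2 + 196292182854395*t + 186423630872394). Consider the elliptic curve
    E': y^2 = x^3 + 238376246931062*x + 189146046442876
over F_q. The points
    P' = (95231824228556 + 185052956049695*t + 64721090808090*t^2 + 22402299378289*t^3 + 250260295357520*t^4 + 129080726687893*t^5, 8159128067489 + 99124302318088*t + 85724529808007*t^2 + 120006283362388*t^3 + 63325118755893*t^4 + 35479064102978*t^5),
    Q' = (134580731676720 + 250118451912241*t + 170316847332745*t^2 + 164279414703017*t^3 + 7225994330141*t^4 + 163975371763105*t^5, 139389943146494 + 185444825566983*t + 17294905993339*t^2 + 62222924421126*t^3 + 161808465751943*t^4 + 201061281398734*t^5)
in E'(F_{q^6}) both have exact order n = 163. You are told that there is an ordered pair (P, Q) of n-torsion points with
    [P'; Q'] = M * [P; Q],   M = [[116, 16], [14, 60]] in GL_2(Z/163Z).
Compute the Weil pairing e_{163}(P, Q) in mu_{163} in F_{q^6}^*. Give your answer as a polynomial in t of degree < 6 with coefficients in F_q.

e_{163}(aP+bQ,cP+dQ) = e_{163}(P,Q)^(ad-bc); with (a,b,c,d)=(116,16,14,60) this gives the det-163 law.
Inverting 53 mod 163: 40. Thus e_{163}(P,Q) = e(P',Q')^{40}.
Build f_{163,P'} and f_{163,Q'} via the 8-bit ladder of 163=10100011_2; evaluate at shifted divisors; quotient in F_{253949728991627^6}.
Miller gives e_{163}(P',Q') = 95130254503890 + 137730801867642*t + 226904510841182*t^2 + 23235460590683*t^3 + 108726597925804*t^4 + 113371521943628*t^5 in F_{253949728991627^6}.
Raise to 40: e(P,Q) = 129343216559465 + 133819182648105*t + 56139212492241*t^2 + 59209643063200*t^3 + 104096537392608*t^4 + 34303217899599*t^5 in mu_{163}.

129343216559465 + 133819182648105*t + 56139212492241*t^2 + 59209643063200*t^3 + 104096537392608*t^4 + 34303217899599*t^5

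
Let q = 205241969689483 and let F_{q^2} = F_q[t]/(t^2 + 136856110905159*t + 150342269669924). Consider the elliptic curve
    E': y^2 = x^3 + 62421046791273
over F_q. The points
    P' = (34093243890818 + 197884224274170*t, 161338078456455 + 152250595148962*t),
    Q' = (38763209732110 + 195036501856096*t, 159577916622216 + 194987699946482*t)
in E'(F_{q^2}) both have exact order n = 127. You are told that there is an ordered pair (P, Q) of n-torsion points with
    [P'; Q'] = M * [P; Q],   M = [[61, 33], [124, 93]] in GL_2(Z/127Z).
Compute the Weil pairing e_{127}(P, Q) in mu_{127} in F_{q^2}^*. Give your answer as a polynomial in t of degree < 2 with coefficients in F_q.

110376154911543 + 104746870745752*t

The 127-Weil pairing on E[127] over F_{205241969689483} is alternating-bilinear: e_{127}(P',Q') = e_{127}(P,Q)^det(M).
61*93 - 33*124 = 1581; reduced mod 127: det = 57, inverse 78.
7-bit Miller (1111111) on E'/F_{205241969689483} with a'=0, b'=62421046791273: accumulate tangent/chord ratios at Q'+S and P'+S'.
e_{127}(P',Q') = 92723871814807 + 99889401524431*t.
Thus e_{127}(P,Q) = 110376154911543 + 104746870745752*t.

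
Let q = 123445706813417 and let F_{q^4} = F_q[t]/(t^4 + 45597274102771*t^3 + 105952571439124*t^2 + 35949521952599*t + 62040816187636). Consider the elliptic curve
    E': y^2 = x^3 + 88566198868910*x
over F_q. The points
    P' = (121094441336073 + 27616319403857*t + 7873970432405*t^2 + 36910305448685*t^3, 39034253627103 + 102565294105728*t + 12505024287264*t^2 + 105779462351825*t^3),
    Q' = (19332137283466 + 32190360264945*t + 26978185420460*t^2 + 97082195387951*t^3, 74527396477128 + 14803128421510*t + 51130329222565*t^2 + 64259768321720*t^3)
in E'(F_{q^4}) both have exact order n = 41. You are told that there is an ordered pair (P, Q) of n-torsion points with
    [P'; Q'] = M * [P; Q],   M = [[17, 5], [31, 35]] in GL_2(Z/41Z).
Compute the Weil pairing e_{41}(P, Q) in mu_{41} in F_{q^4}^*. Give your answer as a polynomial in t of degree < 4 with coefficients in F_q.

Under M = [[17,5],[31,35]] in GL_2(Z/41), e_{41}(P',Q') = e_{41}(P,Q)^(17*35-5*31 mod 41).
det M = 17*35 - 5*31 = 440 = 30 (mod 41); 30^{-1} = 26 (mod 41).
6-bit Miller (101001) on E'/F_{123445706813417} with a'=88566198868910, b'=0: accumulate tangent/chord ratios at Q'+S and P'+S'.
The quotient is 114759735911595 + 100500501497256*t + 41271121792090*t^2 + 4813432552902*t^3.
Hence e(P,Q) = 118331297779908 + 78799783167270*t + 46734877692085*t^2 + 61068057349507*t^3 in F_{123445706813417^4}^*.

118331297779908 + 78799783167270*t + 46734877692085*t^2 + 61068057349507*t^3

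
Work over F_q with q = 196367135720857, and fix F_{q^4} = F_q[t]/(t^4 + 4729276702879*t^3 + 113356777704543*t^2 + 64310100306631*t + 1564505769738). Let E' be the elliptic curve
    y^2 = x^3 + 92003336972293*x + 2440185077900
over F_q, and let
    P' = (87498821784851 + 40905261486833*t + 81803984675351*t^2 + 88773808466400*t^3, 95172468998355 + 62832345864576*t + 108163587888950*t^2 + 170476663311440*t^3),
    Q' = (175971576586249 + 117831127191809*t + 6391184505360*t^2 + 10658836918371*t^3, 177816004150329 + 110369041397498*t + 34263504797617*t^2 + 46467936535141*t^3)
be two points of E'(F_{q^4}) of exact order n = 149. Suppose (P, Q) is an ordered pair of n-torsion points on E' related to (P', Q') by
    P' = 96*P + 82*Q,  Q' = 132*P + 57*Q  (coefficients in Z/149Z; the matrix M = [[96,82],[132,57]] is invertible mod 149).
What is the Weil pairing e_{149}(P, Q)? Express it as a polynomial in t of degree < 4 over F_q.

e_{149}(aP+bQ,cP+dQ) = e_{149}(P,Q)^(ad-bc); with (a,b,c,d)=(96,82,132,57) this gives the det-149 law.
Hence e(P,Q) = e(P',Q')^{87} where 87 = 12^{-1} mod 149.
n = 149 = (10010101)_2 (8 bits, wt 4); accumulate f_{149,P'}(Q'+S)/f_{149,P'}(S) along the 7-step ladder.
Result: e(P',Q') = 119777754687954 + 84857119215001*t + 145509882731963*t^2 + 133088166285492*t^3.
(119777754687954 + 84857119215001*t + 145509882731963*t^2 + 133088166285492*t^3)^{87} mod (196367135720857,f) = 32998557403971 + 45027440287988*t + 164828057680643*t^2 + 119481569766201*t^3.

32998557403971 + 45027440287988*t + 164828057680643*t^2 + 119481569766201*t^3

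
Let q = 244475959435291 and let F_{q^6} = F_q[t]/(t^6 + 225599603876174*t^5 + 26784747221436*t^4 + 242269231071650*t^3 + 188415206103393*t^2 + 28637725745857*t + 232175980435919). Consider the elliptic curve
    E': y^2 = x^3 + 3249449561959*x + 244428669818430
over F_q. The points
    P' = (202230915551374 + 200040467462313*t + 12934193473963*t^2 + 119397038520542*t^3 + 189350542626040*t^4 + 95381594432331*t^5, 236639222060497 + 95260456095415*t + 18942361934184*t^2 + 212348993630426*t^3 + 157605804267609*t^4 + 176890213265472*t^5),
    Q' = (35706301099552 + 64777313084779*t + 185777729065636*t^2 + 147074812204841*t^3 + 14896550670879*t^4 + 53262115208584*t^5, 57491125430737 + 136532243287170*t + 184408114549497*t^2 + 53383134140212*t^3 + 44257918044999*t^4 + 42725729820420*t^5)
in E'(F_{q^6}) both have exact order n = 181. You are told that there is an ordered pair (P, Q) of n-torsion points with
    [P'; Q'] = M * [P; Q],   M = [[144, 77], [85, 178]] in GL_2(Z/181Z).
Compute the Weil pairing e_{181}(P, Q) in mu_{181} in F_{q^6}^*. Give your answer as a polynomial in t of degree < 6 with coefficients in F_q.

163953425502380 + 44278216310349*t + 193132558404996*t^2 + 190452521921580*t^3 + 198017623823834*t^4 + 41337985345898*t^5

e_{181} is bilinear + alternating on E[181], so e_{181}(144*P + 77*Q, 85*P + 178*Q) = e_{181}(P,Q)^(144*178-77*85).
So e_{181}(P,Q) = e_{181}(P',Q')^{117}, since 82*117 = 1 mod 181.
Double-and-add over 10110101: 8-1 doublings, 5-1 additions; each step l_{T,T}/v_{2T} or l_{T,P'}/v at Q'+S for random S.
So e_{181}(P',Q') = 18434100211750 + 207385168692439*t + 226688350665789*t^2 + 213760273507360*t^3 + 73334793681668*t^4 + 85124417710706*t^5.
Raise to 117: e(P,Q) = 163953425502380 + 44278216310349*t + 193132558404996*t^2 + 190452521921580*t^3 + 198017623823834*t^4 + 41337985345898*t^5 in mu_{181}.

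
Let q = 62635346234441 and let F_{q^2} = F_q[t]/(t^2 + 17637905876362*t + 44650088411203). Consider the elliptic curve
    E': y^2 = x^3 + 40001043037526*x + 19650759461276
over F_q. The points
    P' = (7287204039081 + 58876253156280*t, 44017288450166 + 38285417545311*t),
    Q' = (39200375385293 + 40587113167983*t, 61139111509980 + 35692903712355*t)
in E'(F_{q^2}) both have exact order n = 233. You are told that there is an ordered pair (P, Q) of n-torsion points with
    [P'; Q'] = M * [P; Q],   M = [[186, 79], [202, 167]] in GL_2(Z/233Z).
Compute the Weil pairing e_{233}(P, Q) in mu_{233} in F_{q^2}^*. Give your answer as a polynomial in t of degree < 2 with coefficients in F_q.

Alternating bilinearity on E[233] (values in mu_{233} in F_{62635346234441^2}) gives e(P',Q') = e(P,Q)^det(M).
det(M) mod 233 = 192; its inverse in (Z/233)^* is 125 (check: 192*125 mod 233 = 1).
8-bit Miller (11101001) on E'/F_{62635346234441} with a'=40001043037526, b'=19650759461276: accumulate tangent/chord ratios at Q'+S and P'+S'.
Result: e(P',Q') = 20880326395503 + 37260215515572*t.
Finally e_{233}(P,Q) = 43764357844755 + 56717605543149*t.

43764357844755 + 56717605543149*t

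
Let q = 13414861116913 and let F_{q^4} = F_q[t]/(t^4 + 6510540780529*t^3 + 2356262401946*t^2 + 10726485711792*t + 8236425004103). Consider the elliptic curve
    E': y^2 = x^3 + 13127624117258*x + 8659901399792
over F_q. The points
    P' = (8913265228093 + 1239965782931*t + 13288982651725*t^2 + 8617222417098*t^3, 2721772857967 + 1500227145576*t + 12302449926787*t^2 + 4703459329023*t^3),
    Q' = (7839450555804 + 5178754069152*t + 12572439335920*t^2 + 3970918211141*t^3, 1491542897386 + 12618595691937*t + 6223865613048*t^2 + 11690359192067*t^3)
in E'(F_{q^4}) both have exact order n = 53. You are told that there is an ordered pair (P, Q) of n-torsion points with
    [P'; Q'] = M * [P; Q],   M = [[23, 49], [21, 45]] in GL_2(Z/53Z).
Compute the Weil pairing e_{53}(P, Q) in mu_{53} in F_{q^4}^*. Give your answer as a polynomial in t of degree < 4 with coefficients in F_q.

11818342292213 + 1084804536878*t + 1674974316385*t^2 + 384518059145*t^3

Since e_{53}(P,P)=e_{53}(Q,Q)=1 and e_{53}(Q,P)=e_{53}(P,Q)^{-1}, expanding e_{53}(23*P + 49*Q,21*P + 45*Q) leaves e(P,Q)^det(M).
So e_{53}(P,Q) = e_{53}(P',Q')^{9}, since 6*9 = 1 mod 53.
6-bit Miller (110101) on E'/F_{13414861116913} with a'=13127624117258, b'=8659901399792: accumulate tangent/chord ratios at Q'+S and P'+S'.
e_{53}(P',Q') = 11418950019320 + 12358208240818*t + 7374358734702*t^2 + 6840615913964*t^3.
e_{53}(P,Q) = (11418950019320 + 12358208240818*t + 7374358734702*t^2 + 6840615913964*t^3)^{9} = 11818342292213 + 1084804536878*t + 1674974316385*t^2 + 384518059145*t^3.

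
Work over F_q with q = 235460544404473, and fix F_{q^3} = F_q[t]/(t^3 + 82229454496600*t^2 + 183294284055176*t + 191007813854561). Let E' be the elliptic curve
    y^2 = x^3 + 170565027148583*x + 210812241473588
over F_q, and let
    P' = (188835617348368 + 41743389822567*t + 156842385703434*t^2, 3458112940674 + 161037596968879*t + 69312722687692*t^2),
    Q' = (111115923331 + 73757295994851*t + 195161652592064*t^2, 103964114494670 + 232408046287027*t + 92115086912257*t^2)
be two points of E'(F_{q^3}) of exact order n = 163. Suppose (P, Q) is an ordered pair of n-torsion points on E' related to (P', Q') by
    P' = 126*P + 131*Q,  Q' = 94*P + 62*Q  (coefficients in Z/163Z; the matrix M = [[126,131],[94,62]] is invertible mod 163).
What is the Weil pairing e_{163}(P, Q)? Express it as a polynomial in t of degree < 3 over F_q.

120142775035050 + 62564736290697*t + 106773224668754*t^2

e_{163}(aP+bQ,cP+dQ) = e_{163}(P,Q)^(ad-bc); with (a,b,c,d)=(126,131,94,62) this gives the det-163 law.
Hence e(P,Q) = e(P',Q')^{71} where 71 = 62^{-1} mod 163.
Run Miller on y^2=x^3+170565027148583*x+210812241473588 over F_{235460544404473}: ladder 10100011 (8 bits); e = f_P(D_Q)/f_Q(D_P).
The quotient is 89442062751611 + 6069313447139*t + 162656149574234*t^2.
(89442062751611 + 6069313447139*t + 162656149574234*t^2)^{71} mod (235460544404473,f) = 120142775035050 + 62564736290697*t + 106773224668754*t^2.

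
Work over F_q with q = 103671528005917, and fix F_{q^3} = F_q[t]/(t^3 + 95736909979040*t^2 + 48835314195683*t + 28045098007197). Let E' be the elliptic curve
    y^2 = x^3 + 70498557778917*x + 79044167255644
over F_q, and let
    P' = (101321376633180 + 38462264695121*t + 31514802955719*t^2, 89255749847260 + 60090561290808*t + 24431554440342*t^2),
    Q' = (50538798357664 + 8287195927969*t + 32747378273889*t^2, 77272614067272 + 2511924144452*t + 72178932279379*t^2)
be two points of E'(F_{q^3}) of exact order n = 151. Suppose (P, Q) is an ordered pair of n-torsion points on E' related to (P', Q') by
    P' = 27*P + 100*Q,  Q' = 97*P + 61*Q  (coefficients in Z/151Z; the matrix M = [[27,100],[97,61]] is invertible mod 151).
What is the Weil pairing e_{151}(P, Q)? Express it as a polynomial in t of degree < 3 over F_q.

Under M = [[27,100],[97,61]] in GL_2(Z/151), e_{151}(P',Q') = e_{151}(P,Q)^(27*61-100*97 mod 151).
Hence e(P,Q) = e(P',Q')^{3} where 3 = 101^{-1} mod 151.
Run Miller on y^2=x^3+70498557778917*x+79044167255644 over F_{103671528005917}: ladder 10010111 (8 bits); e = f_P(D_Q)/f_Q(D_P).
The quotient is 100020252250680 + 73037673047999*t + 22299363116469*t^2.
Finally e_{151}(P,Q) = 80618718559653 + 24944781602048*t + 102970675645780*t^2.

80618718559653 + 24944781602048*t + 102970675645780*t^2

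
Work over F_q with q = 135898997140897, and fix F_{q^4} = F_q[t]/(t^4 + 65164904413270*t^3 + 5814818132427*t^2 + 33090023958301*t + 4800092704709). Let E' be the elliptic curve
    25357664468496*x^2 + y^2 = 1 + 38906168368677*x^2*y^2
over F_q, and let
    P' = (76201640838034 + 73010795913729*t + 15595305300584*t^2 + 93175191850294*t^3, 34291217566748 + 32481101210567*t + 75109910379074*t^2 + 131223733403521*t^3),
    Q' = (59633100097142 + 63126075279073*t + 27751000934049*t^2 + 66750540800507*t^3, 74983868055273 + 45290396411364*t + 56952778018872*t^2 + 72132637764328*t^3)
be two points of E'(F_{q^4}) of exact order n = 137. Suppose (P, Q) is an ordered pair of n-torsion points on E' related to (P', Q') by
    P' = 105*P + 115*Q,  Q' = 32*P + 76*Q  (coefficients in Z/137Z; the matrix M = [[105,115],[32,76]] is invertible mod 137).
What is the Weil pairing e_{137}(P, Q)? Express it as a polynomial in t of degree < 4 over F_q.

Since e_{137}(P,P)=e_{137}(Q,Q)=1 and e_{137}(Q,P)=e_{137}(P,Q)^{-1}, expanding e_{137}(105*P + 115*Q,32*P + 76*Q) leaves e(P,Q)^det(M).
det M = 105*76 - 115*32 = 4300 = 53 (mod 137); 53^{-1} = 106 (mod 137).
Map (x,y)_Ed via u=(1+y)/(1-y), v=(1+y)/((1-y)x) to Montgomery A=105775106748783,B=117782954086700; then to (a',b')=(115051680438092,86876034094506).
Run Miller on y^2=x^3+115051680438092*x+86876034094506 over F_{135898997140897}: ladder 10001001 (8 bits); e = f_P(D_Q)/f_Q(D_P).
The quotient is 107711520541413 + 53016626787989*t + 10634224890681*t^2 + 67644603686770*t^3.
e_{137}(P,Q) = (107711520541413 + 53016626787989*t + 10634224890681*t^2 + 67644603686770*t^3)^{106} = 65380015155231 + 10752652108221*t + 6769765649992*t^2 + 88685054923523*t^3.

65380015155231 + 10752652108221*t + 6769765649992*t^2 + 88685054923523*t^3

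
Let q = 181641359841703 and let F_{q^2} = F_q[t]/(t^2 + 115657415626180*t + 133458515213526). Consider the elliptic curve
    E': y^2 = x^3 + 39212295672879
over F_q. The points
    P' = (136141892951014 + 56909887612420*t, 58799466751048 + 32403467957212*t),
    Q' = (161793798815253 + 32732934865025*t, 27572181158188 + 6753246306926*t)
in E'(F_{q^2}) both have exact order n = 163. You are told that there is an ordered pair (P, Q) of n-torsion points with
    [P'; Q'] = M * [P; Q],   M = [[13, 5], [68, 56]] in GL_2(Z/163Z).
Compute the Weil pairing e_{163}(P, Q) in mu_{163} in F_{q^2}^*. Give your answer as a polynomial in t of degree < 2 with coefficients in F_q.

Since e_{163}(P,P)=e_{163}(Q,Q)=1 and e_{163}(Q,P)=e_{163}(P,Q)^{-1}, expanding e_{163}(13*P + 5*Q,68*P + 56*Q) leaves e(P,Q)^det(M).
13*56 - 5*68 = 388; reduced mod 163: det = 62, inverse 71.
Miller loop for e_{163} over F_{181641359841703^2}: bits of 163 = 10100011; 7 double steps + 3 add steps, l/v at each.
Miller gives e_{163}(P',Q') = 46057664489758 + 123975886929136*t in F_{181641359841703^2}.
Thus e_{163}(P,Q) = 137747744339628 + 148142847076428*t.

137747744339628 + 148142847076428*t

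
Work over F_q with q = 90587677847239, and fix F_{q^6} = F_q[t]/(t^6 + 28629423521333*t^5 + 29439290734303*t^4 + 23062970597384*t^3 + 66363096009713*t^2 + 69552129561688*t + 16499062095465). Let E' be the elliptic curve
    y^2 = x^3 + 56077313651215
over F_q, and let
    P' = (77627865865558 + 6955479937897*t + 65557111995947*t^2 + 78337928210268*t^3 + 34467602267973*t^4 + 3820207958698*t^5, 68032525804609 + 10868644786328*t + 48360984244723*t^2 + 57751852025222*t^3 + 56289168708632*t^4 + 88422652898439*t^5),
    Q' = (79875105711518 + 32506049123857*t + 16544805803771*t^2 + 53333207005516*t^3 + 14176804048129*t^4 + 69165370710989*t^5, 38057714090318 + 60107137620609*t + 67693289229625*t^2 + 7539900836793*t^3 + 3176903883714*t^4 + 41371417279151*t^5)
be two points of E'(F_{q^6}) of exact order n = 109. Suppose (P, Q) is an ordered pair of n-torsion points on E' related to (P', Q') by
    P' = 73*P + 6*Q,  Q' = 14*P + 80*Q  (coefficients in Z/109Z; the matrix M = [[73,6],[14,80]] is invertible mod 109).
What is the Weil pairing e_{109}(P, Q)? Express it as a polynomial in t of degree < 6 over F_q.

e_{109}(aP+bQ,cP+dQ) = e_{109}(P,Q)^(ad-bc); with (a,b,c,d)=(73,6,14,80) this gives the det-109 law.
Inverting 88 mod 109: 83. Thus e_{109}(P,Q) = e(P',Q')^{83}.
n = 109 = (1101101)_2 (7 bits, wt 5); accumulate f_{109,P'}(Q'+S)/f_{109,P'}(S) along the 6-step ladder.
Result: e(P',Q') = 68542400173991 + 56703795052746*t + 89248186027622*t^2 + 73991490022335*t^3 + 84516816769703*t^4 + 6976362450436*t^5.
e_{109}(P,Q) = (68542400173991 + 56703795052746*t + 89248186027622*t^2 + 73991490022335*t^3 + 84516816769703*t^4 + 6976362450436*t^5)^{83} = 67173098381612 + 23282630450720*t + 59022332012016*t^2 + 70548815451016*t^3 + 79880766458112*t^4 + 72436107642211*t^5.

67173098381612 + 23282630450720*t + 59022332012016*t^2 + 70548815451016*t^3 + 79880766458112*t^4 + 72436107642211*t^5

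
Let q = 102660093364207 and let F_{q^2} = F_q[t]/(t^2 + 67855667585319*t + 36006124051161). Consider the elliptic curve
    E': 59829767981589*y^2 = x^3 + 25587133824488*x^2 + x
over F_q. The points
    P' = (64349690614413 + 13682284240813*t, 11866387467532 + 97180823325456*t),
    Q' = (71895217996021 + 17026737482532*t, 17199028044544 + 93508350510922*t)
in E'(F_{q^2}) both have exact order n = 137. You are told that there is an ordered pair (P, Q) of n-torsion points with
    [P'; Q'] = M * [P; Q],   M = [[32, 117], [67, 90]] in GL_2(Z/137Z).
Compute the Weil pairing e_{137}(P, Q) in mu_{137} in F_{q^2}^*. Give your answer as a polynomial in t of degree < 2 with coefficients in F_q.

The 137-Weil pairing on E[137] over F_{102660093364207} is alternating-bilinear: e_{137}(P',Q') = e_{137}(P,Q)^det(M).
Inverting 110 mod 137: 71. Thus e_{137}(P,Q) = e(P',Q')^{71}.
Set x_W=46442975911795*u+51168712549102, y_W=46442975911795*v; then E': y_W^2=x_W^3+36529990320769*x_W+74454497620237.
Run Miller on y^2=x^3+36529990320769*x+74454497620237 over F_{102660093364207}: ladder 10001001 (8 bits); e = f_P(D_Q)/f_Q(D_P).
Miller gives e_{137}(P',Q') = 29635874444106 + 20592920410580*t in F_{102660093364207^2}.
(29635874444106 + 20592920410580*t)^{71} mod (102660093364207,f) = 850553732462 + 46214724505087*t.

850553732462 + 46214724505087*t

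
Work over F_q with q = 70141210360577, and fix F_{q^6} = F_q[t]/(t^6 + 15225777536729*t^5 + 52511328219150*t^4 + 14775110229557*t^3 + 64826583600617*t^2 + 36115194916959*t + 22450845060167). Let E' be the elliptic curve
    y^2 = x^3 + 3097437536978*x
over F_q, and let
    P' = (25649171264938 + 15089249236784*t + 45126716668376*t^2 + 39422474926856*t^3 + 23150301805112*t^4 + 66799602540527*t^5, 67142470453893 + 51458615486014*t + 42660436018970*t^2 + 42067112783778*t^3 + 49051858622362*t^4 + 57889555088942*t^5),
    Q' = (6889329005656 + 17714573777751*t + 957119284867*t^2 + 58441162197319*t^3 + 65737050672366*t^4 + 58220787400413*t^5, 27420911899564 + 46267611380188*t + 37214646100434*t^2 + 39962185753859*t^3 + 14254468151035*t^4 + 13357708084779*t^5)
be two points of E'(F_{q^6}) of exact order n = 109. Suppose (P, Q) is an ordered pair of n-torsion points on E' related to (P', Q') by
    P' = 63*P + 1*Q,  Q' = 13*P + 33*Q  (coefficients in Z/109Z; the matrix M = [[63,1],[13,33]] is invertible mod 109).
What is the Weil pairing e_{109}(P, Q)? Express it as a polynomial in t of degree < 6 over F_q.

32021042930970 + 49477167743011*t + 54922322002818*t^2 + 5085134563937*t^3 + 7209689267535*t^4 + 38932957574824*t^5

e_{109} is bilinear + alternating on E[109], so e_{109}(63*P + 1*Q, 13*P + 33*Q) = e_{109}(P,Q)^(63*33-1*13).
Inverting 104 mod 109: 87. Thus e_{109}(P,Q) = e(P',Q')^{87}.
Double-and-add over 1101101: 7-1 doublings, 5-1 additions; each step l_{T,T}/v_{2T} or l_{T,P'}/v at Q'+S for random S.
So e_{109}(P',Q') = 18605108285630 + 66005343670629*t + 46042575809999*t^2 + 39460334221524*t^3 + 4260391277565*t^4 + 65946295536495*t^5.
Thus e_{109}(P,Q) = 32021042930970 + 49477167743011*t + 54922322002818*t^2 + 5085134563937*t^3 + 7209689267535*t^4 + 38932957574824*t^5.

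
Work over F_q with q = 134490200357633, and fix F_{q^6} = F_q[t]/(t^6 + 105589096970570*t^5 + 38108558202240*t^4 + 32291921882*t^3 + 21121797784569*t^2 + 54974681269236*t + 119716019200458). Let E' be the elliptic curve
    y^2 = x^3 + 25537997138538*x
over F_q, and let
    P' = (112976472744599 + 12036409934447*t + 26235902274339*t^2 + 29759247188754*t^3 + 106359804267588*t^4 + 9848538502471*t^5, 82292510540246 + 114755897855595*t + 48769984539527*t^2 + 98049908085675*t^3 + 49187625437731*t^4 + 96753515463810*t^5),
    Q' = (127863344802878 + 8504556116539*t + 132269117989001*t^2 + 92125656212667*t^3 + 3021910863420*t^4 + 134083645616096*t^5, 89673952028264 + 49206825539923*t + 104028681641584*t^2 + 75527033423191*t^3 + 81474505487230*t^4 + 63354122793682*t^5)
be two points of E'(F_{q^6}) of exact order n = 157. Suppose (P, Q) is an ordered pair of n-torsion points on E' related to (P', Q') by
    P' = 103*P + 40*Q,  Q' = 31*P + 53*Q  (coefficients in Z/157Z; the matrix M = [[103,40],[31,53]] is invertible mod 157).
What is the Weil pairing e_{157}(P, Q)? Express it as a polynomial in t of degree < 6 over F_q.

58700644887417 + 62368733691275*t + 35172516300669*t^2 + 27086919682478*t^3 + 49442193703020*t^4 + 103711147538272*t^5

Alternating bilinearity on E[157] (values in mu_{157} in F_{134490200357633^6}) gives e(P',Q') = e(P,Q)^det(M).
Hence e(P,Q) = e(P',Q')^{102} where 102 = 137^{-1} mod 157.
Build f_{157,P'} and f_{157,Q'} via the 8-bit ladder of 157=10011101_2; evaluate at shifted divisors; quotient in F_{134490200357633^6}.
So e_{157}(P',Q') = 133544996486499 + 95348735923099*t + 92180970916987*t^2 + 17056169972450*t^3 + 87095568890179*t^4 + 66558626600204*t^5.
e_{157}(P,Q) = (133544996486499 + 95348735923099*t + 92180970916987*t^2 + 17056169972450*t^3 + 87095568890179*t^4 + 66558626600204*t^5)^{102} = 58700644887417 + 62368733691275*t + 35172516300669*t^2 + 27086919682478*t^3 + 49442193703020*t^4 + 103711147538272*t^5.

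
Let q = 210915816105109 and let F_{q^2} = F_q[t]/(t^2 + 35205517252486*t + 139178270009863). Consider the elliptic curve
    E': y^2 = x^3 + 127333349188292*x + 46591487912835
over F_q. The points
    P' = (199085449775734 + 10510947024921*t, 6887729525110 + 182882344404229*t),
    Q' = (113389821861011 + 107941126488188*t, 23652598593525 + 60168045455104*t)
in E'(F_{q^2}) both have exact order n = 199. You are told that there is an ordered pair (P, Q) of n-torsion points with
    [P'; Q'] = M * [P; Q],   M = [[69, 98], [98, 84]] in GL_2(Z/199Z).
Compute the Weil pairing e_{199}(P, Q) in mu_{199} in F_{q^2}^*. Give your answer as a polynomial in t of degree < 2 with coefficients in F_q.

Since e_{199}(P,P)=e_{199}(Q,Q)=1 and e_{199}(Q,P)=e_{199}(P,Q)^{-1}, expanding e_{199}(69*P + 98*Q,98*P + 84*Q) leaves e(P,Q)^det(M).
So e_{199}(P,Q) = e_{199}(P',Q')^{140}, since 172*140 = 1 mod 199.
n = 199 = (11000111)_2 (8 bits, wt 5); accumulate f_{199,P'}(Q'+S)/f_{199,P'}(S) along the 7-step ladder.
e_{199}(P',Q') = 191287082683406 + 18630955455183*t.
Finally e_{199}(P,Q) = 40632939044093 + 155954698859845*t.

40632939044093 + 155954698859845*t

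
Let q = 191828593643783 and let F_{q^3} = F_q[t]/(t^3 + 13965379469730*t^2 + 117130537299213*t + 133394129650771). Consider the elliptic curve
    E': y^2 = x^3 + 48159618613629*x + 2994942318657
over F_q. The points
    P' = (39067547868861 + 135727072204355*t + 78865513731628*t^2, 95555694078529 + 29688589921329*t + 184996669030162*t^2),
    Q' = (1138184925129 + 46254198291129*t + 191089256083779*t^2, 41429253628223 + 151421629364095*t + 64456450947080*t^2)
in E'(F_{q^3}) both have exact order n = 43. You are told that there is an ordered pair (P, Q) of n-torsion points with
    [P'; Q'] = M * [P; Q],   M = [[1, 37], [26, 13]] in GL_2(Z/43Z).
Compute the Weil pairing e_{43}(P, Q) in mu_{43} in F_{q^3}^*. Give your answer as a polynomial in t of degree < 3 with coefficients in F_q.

143702010035800 + 95285018565290*t + 128454851415849*t^2

e_{43}(aP+bQ,cP+dQ) = e_{43}(P,Q)^(ad-bc); with (a,b,c,d)=(1,37,26,13) this gives the det-43 law.
So e_{43}(P,Q) = e_{43}(P',Q')^{14}, since 40*14 = 1 mod 43.
Build f_{43,P'} and f_{43,Q'} via the 6-bit ladder of 43=101011_2; evaluate at shifted divisors; quotient in F_{191828593643783^3}.
e_{43}(P',Q') = 104863621655414 + 74839088971382*t + 156861806705032*t^2.
Hence e(P,Q) = 143702010035800 + 95285018565290*t + 128454851415849*t^2 in F_{191828593643783^3}^*.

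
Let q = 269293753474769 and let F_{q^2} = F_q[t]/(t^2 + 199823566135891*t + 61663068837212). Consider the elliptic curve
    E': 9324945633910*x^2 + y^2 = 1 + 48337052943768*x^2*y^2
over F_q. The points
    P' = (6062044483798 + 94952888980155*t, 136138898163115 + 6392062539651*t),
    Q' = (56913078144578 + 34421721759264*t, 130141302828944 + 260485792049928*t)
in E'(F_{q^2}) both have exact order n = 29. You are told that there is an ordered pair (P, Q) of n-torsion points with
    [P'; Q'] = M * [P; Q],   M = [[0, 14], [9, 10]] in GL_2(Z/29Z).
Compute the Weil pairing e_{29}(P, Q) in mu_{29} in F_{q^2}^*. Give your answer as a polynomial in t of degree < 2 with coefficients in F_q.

The 29-Weil pairing on E[29] over F_{269293753474769} is alternating-bilinear: e_{29}(P',Q') = e_{29}(P,Q)^det(M).
0*10 - 14*9 = -126; reduced mod 29: det = 19, inverse 26.
Map (x,y)_Ed via u=(1+y)/(1-y), v=(1+y)/((1-y)x) to Montgomery A=155467163266360,B=86732594279773; then to (a',b')=(196519634818565,90812311396787).
n = 29 = (11101)_2 (5 bits, wt 4); accumulate f_{29,P'}(Q'+S)/f_{29,P'}(S) along the 4-step ladder.
e_{29}(P',Q') = 32646449992941 + 12206817434802*t.
e_{29}(P,Q) = (32646449992941 + 12206817434802*t)^{26} = 52079081353510 + 192033506313110*t.

52079081353510 + 192033506313110*t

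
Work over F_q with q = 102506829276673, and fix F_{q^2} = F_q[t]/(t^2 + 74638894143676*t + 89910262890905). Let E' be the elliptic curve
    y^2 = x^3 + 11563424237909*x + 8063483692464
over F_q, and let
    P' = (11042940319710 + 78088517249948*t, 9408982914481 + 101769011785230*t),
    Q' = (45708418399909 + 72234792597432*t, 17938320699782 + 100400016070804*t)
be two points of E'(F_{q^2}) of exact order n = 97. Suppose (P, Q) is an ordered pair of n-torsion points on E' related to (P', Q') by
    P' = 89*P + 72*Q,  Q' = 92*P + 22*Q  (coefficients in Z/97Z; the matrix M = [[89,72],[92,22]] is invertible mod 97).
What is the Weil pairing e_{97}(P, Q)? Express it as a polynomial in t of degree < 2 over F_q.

e_{97}(aP+bQ,cP+dQ) = e_{97}(P,Q)^(ad-bc); with (a,b,c,d)=(89,72,92,22) this gives the det-97 law.
Hence e(P,Q) = e(P',Q')^{29} where 29 = 87^{-1} mod 97.
Double-and-add over 1100001: 7-1 doublings, 3-1 additions; each step l_{T,T}/v_{2T} or l_{T,P'}/v at Q'+S for random S.
The quotient is 81773235491911 + 26046942941345*t.
Hence e(P,Q) = 33557913636765 + 4157486230817*t in F_{102506829276673^2}^*.

33557913636765 + 4157486230817*t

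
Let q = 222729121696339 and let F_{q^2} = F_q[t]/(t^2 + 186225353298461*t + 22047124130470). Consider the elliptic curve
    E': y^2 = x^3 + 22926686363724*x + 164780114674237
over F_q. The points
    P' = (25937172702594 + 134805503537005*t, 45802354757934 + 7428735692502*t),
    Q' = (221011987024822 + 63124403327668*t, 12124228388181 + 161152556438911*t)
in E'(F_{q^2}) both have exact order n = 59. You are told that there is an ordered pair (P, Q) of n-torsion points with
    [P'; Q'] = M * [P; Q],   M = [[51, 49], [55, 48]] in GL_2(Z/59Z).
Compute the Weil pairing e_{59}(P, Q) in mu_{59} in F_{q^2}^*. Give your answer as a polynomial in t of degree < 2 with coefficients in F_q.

118330619587713 + 35350063673906*t

Alternating bilinearity on E[59] (values in mu_{59} in F_{222729121696339^2}) gives e(P',Q') = e(P,Q)^det(M).
Inverting 48 mod 59: 16. Thus e_{59}(P,Q) = e(P',Q')^{16}.
Double-and-add over 111011: 6-1 doublings, 5-1 additions; each step l_{T,T}/v_{2T} or l_{T,P'}/v at Q'+S for random S.
f_P(D_Q)/f_Q(D_P) = 19000120666710 + 32631215960158*t.
Thus e_{59}(P,Q) = 118330619587713 + 35350063673906*t.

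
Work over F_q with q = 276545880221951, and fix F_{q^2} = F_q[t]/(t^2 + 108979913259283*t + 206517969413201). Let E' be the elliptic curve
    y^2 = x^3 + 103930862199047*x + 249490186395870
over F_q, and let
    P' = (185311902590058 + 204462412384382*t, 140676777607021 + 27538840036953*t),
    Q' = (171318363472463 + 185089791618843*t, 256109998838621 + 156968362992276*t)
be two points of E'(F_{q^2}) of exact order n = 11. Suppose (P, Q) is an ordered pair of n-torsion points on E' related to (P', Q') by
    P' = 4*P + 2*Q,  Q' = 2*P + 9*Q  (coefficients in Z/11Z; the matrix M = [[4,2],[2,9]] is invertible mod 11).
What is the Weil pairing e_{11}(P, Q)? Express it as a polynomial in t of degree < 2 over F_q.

Since e_{11}(P,P)=e_{11}(Q,Q)=1 and e_{11}(Q,P)=e_{11}(P,Q)^{-1}, expanding e_{11}(4*P + 2*Q,2*P + 9*Q) leaves e(P,Q)^det(M).
Hence e(P,Q) = e(P',Q')^{10} where 10 = 10^{-1} mod 11.
Miller loop for e_{11} over F_{276545880221951^2}: bits of 11 = 1011; 3 double steps + 2 add steps, l/v at each.
The quotient is 187985663433510 + 243481097148501*t.
(187985663433510 + 243481097148501*t)^{10} mod (276545880221951,f) = 162215142596286 + 33064783073450*t.

162215142596286 + 33064783073450*t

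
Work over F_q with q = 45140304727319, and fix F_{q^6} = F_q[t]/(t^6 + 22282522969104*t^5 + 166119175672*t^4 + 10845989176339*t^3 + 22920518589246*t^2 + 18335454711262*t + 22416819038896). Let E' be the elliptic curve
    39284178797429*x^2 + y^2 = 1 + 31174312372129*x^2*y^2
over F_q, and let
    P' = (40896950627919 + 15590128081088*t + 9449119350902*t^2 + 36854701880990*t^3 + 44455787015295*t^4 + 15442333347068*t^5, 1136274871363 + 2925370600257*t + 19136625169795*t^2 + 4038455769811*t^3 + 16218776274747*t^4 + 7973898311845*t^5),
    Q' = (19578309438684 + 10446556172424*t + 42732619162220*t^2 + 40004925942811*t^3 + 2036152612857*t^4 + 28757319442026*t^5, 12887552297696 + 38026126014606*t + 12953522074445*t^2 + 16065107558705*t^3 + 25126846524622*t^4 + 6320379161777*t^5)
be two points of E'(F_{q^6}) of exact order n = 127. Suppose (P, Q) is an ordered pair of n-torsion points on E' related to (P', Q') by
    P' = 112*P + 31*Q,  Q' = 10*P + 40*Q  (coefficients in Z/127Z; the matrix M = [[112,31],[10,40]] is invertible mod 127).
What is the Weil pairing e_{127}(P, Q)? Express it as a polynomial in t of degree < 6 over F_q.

36697156452088 + 8649644822668*t + 17249390312057*t^2 + 11246436471923*t^3 + 7030101002747*t^4 + 8011946369940*t^5

Since e_{127}(P,P)=e_{127}(Q,Q)=1 and e_{127}(Q,P)=e_{127}(P,Q)^{-1}, expanding e_{127}(112*P + 31*Q,10*P + 40*Q) leaves e(P,Q)^det(M).
Inverting 106 mod 127: 6. Thus e_{127}(P,Q) = e(P',Q')^{6}.
Map (x,y)_Ed via u=(1+y)/(1-y), v=(1+y)/((1-y)x) to Montgomery A=13844793882981,B=32145841310908; then to (a',b')=(29930303878697,33442961195491).
Miller loop for e_{127} over F_{45140304727319^6}: bits of 127 = 1111111; 6 double steps + 6 add steps, l/v at each.
e_{127}(P',Q') = 28136644309736 + 18475402118714*t + 2313199549776*t^2 + 40897064314414*t^3 + 8720150467892*t^4 + 36626671239463*t^5.
Raise to 6: e(P,Q) = 36697156452088 + 8649644822668*t + 17249390312057*t^2 + 11246436471923*t^3 + 7030101002747*t^4 + 8011946369940*t^5 in mu_{127}.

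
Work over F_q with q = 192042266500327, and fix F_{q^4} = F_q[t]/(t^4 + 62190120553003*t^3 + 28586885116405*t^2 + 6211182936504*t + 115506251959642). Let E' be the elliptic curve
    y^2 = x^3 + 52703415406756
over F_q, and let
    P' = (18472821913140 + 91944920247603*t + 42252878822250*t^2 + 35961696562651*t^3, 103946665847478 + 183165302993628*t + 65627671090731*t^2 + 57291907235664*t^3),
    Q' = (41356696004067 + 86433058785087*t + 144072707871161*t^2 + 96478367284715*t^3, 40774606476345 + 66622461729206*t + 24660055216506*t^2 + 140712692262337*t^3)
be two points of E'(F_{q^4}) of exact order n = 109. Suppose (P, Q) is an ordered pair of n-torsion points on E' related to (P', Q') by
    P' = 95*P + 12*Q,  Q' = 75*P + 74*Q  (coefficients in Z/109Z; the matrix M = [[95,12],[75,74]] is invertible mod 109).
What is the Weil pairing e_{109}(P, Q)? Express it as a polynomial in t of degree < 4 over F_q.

114445776666005 + 64025628417719*t + 172789082270326*t^2 + 111685272647734*t^3

e_{109} is bilinear + alternating on E[109], so e_{109}(95*P + 12*Q, 75*P + 74*Q) = e_{109}(P,Q)^(95*74-12*75).
det(M) mod 109 = 26; its inverse in (Z/109)^* is 21 (check: 26*21 mod 109 = 1).
n = 109 = (1101101)_2 (7 bits, wt 5); accumulate f_{109,P'}(Q'+S)/f_{109,P'}(S) along the 6-step ladder.
Result: e(P',Q') = 133459473650407 + 32116300754206*t + 138216940410950*t^2 + 27106849650374*t^3.
Hence e(P,Q) = 114445776666005 + 64025628417719*t + 172789082270326*t^2 + 111685272647734*t^3 in F_{192042266500327^4}^*.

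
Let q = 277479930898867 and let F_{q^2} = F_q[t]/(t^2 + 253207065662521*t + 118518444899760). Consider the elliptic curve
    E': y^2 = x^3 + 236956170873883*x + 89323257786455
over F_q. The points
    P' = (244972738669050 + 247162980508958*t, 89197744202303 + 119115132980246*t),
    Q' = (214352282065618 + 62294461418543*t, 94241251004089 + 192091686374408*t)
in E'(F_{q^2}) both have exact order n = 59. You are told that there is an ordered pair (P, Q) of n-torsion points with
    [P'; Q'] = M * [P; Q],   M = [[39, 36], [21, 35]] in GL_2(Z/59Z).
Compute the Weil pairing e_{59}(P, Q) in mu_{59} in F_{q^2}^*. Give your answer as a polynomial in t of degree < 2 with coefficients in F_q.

52434386755435 + 224956332863976*t

Alternating bilinearity on E[59] (values in mu_{59} in F_{277479930898867^2}) gives e(P',Q') = e(P,Q)^det(M).
39*35 - 36*21 = 609; reduced mod 59: det = 19, inverse 28.
6-bit Miller (111011) on E'/F_{277479930898867} with a'=236956170873883, b'=89323257786455: accumulate tangent/chord ratios at Q'+S and P'+S'.
e_{59}(P',Q') = 223386129075881 + 171769309625912*t.
e_{59}(P,Q) = (223386129075881 + 171769309625912*t)^{28} = 52434386755435 + 224956332863976*t.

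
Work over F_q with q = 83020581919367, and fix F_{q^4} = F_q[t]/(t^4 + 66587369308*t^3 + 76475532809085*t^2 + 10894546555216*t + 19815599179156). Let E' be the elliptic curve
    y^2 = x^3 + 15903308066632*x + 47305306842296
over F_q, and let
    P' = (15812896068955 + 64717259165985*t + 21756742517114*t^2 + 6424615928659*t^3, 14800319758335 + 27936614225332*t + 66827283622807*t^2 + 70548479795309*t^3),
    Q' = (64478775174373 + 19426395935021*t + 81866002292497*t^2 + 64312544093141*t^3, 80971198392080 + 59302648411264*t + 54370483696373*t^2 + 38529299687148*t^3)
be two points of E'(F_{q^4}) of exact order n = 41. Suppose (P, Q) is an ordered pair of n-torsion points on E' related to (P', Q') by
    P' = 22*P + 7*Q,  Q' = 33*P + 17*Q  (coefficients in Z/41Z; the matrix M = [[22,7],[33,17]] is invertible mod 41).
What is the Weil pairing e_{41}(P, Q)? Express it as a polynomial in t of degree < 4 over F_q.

53944917083754 + 44677046102264*t + 34717771297407*t^2 + 37374943402589*t^3

Under M = [[22,7],[33,17]] in GL_2(Z/41), e_{41}(P',Q') = e_{41}(P,Q)^(22*17-7*33 mod 41).
det M = 22*17 - 7*33 = 143 = 20 (mod 41); 20^{-1} = 39 (mod 41).
Double-and-add over 101001: 6-1 doublings, 3-1 additions; each step l_{T,T}/v_{2T} or l_{T,P'}/v at Q'+S for random S.
So e_{41}(P',Q') = 19540834884005 + 21841623201374*t + 71048639650178*t^2 + 81626005462630*t^3.
Raise to 39: e(P,Q) = 53944917083754 + 44677046102264*t + 34717771297407*t^2 + 37374943402589*t^3 in mu_{41}.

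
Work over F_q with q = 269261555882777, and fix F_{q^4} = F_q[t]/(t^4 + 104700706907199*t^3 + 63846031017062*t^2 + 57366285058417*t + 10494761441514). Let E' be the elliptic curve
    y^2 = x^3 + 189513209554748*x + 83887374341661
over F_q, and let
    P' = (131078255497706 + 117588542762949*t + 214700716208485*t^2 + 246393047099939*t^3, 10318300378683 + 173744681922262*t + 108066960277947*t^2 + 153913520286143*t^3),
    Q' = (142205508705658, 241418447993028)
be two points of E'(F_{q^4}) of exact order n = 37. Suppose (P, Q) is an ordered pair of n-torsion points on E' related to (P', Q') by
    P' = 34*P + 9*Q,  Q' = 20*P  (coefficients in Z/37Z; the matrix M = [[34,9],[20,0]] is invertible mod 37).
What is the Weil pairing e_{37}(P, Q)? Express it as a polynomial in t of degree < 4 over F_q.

Alternating bilinearity on E[37] (values in mu_{37} in F_{269261555882777^4}) gives e(P',Q') = e(P,Q)^det(M).
det(M) mod 37 = 5; its inverse in (Z/37)^* is 15 (check: 5*15 mod 37 = 1).
Double-and-add over 100101: 6-1 doublings, 3-1 additions; each step l_{T,T}/v_{2T} or l_{T,P'}/v at Q'+S for random S.
Result: e(P',Q') = 209569853079777 + 149089670749988*t + 231650030810498*t^2 + 90290024841393*t^3.
Thus e_{37}(P,Q) = 7897073362103 + 91846283820276*t + 115999873354771*t^2 + 252335186031104*t^3.

7897073362103 + 91846283820276*t + 115999873354771*t^2 + 252335186031104*t^3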